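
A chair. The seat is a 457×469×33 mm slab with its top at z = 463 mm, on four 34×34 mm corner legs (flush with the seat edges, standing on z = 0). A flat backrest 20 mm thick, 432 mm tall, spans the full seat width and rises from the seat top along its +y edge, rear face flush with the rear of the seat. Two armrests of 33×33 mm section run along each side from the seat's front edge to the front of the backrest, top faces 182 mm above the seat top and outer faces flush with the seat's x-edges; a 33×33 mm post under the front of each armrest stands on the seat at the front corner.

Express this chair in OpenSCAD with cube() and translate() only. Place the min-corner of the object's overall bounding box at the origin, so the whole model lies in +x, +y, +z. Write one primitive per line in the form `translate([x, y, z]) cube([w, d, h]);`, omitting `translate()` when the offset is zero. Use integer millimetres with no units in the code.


translate([0, 0, 430]) cube([457, 469, 33]);
cube([34, 34, 430]);
translate([423, 0, 0]) cube([34, 34, 430]);
translate([0, 435, 0]) cube([34, 34, 430]);
translate([423, 435, 0]) cube([34, 34, 430]);
translate([0, 449, 463]) cube([457, 20, 432]);
translate([0, 0, 612]) cube([33, 449, 33]);
translate([424, 0, 612]) cube([33, 449, 33]);
translate([0, 0, 463]) cube([33, 33, 149]);
translate([424, 0, 463]) cube([33, 33, 149]);


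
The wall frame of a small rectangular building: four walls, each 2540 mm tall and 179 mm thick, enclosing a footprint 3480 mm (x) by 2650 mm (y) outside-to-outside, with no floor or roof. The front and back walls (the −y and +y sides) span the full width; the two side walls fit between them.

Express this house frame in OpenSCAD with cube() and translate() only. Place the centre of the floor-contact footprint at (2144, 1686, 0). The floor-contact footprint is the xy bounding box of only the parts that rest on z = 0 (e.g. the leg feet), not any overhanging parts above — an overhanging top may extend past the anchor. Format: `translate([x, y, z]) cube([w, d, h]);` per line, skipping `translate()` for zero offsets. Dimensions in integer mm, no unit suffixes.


translate([404, 361, 0]) cube([3480, 179, 2540]);
translate([404, 2832, 0]) cube([3480, 179, 2540]);
translate([404, 540, 0]) cube([179, 2292, 2540]);
translate([3705, 540, 0]) cube([179, 2292, 2540]);


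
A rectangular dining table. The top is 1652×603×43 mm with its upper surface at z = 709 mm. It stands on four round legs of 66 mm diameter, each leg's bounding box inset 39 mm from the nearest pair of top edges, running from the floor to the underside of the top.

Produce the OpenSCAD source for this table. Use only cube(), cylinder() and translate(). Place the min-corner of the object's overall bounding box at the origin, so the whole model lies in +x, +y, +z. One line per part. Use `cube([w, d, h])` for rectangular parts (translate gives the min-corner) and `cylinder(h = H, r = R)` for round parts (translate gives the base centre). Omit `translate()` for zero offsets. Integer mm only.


translate([0, 0, 666]) cube([1652, 603, 43]);
translate([72, 72, 0]) cylinder(h = 666, r = 33);
translate([1580, 72, 0]) cylinder(h = 666, r = 33);
translate([72, 531, 0]) cylinder(h = 666, r = 33);
translate([1580, 531, 0]) cylinder(h = 666, r = 33);


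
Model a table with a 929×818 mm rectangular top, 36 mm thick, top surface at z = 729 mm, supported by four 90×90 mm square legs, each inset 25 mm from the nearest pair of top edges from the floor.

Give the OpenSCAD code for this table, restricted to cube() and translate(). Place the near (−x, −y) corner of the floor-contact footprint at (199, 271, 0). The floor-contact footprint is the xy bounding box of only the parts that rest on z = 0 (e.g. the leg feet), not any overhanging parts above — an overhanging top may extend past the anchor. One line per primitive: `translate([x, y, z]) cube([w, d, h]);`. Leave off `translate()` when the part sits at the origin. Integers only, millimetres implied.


translate([174, 246, 693]) cube([929, 818, 36]);
translate([199, 271, 0]) cube([90, 90, 693]);
translate([988, 271, 0]) cube([90, 90, 693]);
translate([199, 949, 0]) cube([90, 90, 693]);
translate([988, 949, 0]) cube([90, 90, 693]);


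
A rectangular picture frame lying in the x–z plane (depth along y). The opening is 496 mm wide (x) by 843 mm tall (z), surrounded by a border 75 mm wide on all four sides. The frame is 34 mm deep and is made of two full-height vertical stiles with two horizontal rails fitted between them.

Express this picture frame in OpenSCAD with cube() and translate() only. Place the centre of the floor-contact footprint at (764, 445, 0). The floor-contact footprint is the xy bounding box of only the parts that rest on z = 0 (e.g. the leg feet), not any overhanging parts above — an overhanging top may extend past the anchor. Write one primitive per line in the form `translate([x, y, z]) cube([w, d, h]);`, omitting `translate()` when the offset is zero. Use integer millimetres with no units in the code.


translate([441, 428, 0]) cube([75, 34, 993]);
translate([1012, 428, 0]) cube([75, 34, 993]);
translate([516, 428, 0]) cube([496, 34, 75]);
translate([516, 428, 918]) cube([496, 34, 75]);


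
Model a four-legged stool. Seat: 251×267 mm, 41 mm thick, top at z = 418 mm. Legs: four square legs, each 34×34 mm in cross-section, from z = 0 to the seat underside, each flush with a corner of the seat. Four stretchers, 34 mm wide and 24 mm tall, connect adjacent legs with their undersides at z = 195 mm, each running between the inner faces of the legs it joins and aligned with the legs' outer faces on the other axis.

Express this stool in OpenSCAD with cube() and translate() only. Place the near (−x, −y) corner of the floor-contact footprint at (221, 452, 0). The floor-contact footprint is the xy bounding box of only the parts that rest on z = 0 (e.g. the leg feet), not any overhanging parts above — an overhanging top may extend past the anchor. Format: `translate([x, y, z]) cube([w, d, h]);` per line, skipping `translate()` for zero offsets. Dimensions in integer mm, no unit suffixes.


translate([221, 452, 377]) cube([251, 267, 41]);
translate([221, 452, 0]) cube([34, 34, 377]);
translate([438, 452, 0]) cube([34, 34, 377]);
translate([221, 685, 0]) cube([34, 34, 377]);
translate([438, 685, 0]) cube([34, 34, 377]);
translate([255, 452, 195]) cube([183, 34, 24]);
translate([255, 685, 195]) cube([183, 34, 24]);
translate([221, 486, 195]) cube([34, 199, 24]);
translate([438, 486, 195]) cube([34, 199, 24]);


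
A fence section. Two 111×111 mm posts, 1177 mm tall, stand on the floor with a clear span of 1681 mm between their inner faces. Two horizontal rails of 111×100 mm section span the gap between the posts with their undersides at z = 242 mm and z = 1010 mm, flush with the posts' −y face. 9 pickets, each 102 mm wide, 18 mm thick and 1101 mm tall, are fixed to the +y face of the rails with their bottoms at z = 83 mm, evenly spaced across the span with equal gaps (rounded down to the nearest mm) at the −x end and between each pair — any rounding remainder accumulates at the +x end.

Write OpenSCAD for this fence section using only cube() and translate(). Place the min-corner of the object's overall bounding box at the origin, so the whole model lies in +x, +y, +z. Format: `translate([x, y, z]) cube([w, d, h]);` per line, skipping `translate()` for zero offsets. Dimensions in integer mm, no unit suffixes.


cube([111, 111, 1177]);
translate([1792, 0, 0]) cube([111, 111, 1177]);
translate([111, 0, 242]) cube([1681, 111, 100]);
translate([111, 0, 1010]) cube([1681, 111, 100]);
translate([187, 111, 83]) cube([102, 18, 1101]);
translate([365, 111, 83]) cube([102, 18, 1101]);
translate([543, 111, 83]) cube([102, 18, 1101]);
translate([721, 111, 83]) cube([102, 18, 1101]);
translate([899, 111, 83]) cube([102, 18, 1101]);
translate([1077, 111, 83]) cube([102, 18, 1101]);
translate([1255, 111, 83]) cube([102, 18, 1101]);
translate([1433, 111, 83]) cube([102, 18, 1101]);
translate([1611, 111, 83]) cube([102, 18, 1101]);


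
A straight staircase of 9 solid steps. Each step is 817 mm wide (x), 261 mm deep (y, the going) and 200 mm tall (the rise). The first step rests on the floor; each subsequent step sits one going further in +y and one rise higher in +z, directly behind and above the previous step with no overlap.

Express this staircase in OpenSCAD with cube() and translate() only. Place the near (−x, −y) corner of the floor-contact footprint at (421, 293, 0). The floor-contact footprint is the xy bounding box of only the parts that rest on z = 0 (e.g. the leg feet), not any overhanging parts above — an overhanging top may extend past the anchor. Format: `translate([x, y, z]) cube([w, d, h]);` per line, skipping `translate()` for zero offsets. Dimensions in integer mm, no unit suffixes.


translate([421, 293, 0]) cube([817, 261, 200]);
translate([421, 554, 200]) cube([817, 261, 200]);
translate([421, 815, 400]) cube([817, 261, 200]);
translate([421, 1076, 600]) cube([817, 261, 200]);
translate([421, 1337, 800]) cube([817, 261, 200]);
translate([421, 1598, 1000]) cube([817, 261, 200]);
translate([421, 1859, 1200]) cube([817, 261, 200]);
translate([421, 2120, 1400]) cube([817, 261, 200]);
translate([421, 2381, 1600]) cube([817, 261, 200]);


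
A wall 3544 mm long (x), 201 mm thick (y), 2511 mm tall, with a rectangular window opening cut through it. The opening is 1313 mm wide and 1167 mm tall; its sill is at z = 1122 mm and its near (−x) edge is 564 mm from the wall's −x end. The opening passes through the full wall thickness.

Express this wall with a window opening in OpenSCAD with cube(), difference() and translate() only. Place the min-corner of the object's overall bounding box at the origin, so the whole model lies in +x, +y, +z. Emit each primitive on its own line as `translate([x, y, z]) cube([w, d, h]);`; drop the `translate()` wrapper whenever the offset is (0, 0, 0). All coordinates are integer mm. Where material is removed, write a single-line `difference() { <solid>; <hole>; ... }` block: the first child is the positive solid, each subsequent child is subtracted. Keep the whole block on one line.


difference() { cube([3544, 201, 2511]); translate([564, 0, 1122]) cube([1313, 201, 1167]); }


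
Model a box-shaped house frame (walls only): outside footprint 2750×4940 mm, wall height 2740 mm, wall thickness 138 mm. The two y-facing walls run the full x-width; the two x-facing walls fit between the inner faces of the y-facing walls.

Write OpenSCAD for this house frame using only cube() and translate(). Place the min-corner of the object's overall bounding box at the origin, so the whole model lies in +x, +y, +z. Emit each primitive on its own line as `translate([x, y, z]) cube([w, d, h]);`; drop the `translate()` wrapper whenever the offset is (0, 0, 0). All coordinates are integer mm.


cube([2750, 138, 2740]);
translate([0, 4802, 0]) cube([2750, 138, 2740]);
translate([0, 138, 0]) cube([138, 4664, 2740]);
translate([2612, 138, 0]) cube([138, 4664, 2740]);


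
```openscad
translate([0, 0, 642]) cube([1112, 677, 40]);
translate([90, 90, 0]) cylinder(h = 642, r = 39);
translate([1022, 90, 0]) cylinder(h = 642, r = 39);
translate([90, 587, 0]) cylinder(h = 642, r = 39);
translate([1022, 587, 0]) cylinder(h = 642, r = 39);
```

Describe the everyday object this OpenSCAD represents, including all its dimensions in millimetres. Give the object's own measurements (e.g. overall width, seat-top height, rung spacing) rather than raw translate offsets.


A table: top 1112 mm (x) × 677 mm (y), 40 mm thick, upper face at z = 682 mm, on four round legs of 78 mm diameter, each leg's bounding box inset 51 mm from the nearest pair of top edges from z = 0 to the bottom of the top.


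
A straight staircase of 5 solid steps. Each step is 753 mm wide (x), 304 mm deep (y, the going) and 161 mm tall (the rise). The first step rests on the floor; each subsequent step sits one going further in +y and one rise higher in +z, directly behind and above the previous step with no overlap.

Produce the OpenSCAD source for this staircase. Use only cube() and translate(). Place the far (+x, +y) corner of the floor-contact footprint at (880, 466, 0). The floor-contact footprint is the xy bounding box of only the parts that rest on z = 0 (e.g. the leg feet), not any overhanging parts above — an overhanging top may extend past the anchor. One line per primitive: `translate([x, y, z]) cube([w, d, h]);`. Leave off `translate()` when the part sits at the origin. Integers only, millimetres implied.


translate([127, 162, 0]) cube([753, 304, 161]);
translate([127, 466, 161]) cube([753, 304, 161]);
translate([127, 770, 322]) cube([753, 304, 161]);
translate([127, 1074, 483]) cube([753, 304, 161]);
translate([127, 1378, 644]) cube([753, 304, 161]);


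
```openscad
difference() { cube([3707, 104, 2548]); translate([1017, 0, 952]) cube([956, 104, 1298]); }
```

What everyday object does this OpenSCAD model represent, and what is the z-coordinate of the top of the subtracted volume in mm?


A wall with a window opening. The window head height is 2250 mm.

A wall with a rectangular opening subtracted — a window. Sill at z = 952, opening 1298 mm tall, so the head is at 952 + 1298 = 2250 mm.


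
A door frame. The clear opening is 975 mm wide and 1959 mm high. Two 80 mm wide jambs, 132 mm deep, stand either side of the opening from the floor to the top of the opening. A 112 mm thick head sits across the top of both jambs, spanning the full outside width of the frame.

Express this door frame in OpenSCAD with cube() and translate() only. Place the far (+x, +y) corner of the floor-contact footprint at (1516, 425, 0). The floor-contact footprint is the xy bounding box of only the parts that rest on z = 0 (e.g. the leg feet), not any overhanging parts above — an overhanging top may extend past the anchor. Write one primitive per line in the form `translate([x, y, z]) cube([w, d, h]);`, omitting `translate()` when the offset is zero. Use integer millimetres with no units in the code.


translate([381, 293, 0]) cube([80, 132, 1959]);
translate([1436, 293, 0]) cube([80, 132, 1959]);
translate([381, 293, 1959]) cube([1135, 132, 112]);


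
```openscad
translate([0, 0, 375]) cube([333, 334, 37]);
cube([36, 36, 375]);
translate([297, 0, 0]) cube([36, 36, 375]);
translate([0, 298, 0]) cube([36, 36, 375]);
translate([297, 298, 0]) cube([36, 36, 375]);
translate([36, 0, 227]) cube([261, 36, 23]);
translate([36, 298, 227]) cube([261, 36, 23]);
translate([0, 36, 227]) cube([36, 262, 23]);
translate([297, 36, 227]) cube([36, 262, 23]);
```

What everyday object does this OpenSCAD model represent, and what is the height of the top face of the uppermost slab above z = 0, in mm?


A stool. The seat height is 412 mm.

A 333×334×37 slab at z = 375 on four corner posts — a stool. The seat top is 375 + 37 = 412 mm.


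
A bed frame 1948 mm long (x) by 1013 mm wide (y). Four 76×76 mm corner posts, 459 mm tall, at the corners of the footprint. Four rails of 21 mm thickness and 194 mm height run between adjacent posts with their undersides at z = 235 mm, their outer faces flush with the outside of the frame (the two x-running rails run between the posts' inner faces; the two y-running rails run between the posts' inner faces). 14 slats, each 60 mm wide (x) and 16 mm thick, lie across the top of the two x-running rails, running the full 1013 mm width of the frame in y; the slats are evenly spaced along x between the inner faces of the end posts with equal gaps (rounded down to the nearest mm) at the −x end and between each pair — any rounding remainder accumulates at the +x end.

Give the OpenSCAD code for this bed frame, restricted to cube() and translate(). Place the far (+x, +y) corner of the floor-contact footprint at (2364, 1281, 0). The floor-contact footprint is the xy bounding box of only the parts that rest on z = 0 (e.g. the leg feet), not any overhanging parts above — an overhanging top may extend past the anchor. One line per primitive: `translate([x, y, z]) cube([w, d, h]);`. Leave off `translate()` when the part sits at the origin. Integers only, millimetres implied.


translate([416, 268, 0]) cube([76, 76, 459]);
translate([416, 1205, 0]) cube([76, 76, 459]);
translate([2288, 268, 0]) cube([76, 76, 459]);
translate([2288, 1205, 0]) cube([76, 76, 459]);
translate([492, 268, 235]) cube([1796, 21, 194]);
translate([492, 1260, 235]) cube([1796, 21, 194]);
translate([416, 344, 235]) cube([21, 861, 194]);
translate([2343, 344, 235]) cube([21, 861, 194]);
translate([555, 268, 429]) cube([60, 1013, 16]);
translate([678, 268, 429]) cube([60, 1013, 16]);
translate([801, 268, 429]) cube([60, 1013, 16]);
translate([924, 268, 429]) cube([60, 1013, 16]);
translate([1047, 268, 429]) cube([60, 1013, 16]);
translate([1170, 268, 429]) cube([60, 1013, 16]);
translate([1293, 268, 429]) cube([60, 1013, 16]);
translate([1416, 268, 429]) cube([60, 1013, 16]);
translate([1539, 268, 429]) cube([60, 1013, 16]);
translate([1662, 268, 429]) cube([60, 1013, 16]);
translate([1785, 268, 429]) cube([60, 1013, 16]);
translate([1908, 268, 429]) cube([60, 1013, 16]);
translate([2031, 268, 429]) cube([60, 1013, 16]);
translate([2154, 268, 429]) cube([60, 1013, 16]);


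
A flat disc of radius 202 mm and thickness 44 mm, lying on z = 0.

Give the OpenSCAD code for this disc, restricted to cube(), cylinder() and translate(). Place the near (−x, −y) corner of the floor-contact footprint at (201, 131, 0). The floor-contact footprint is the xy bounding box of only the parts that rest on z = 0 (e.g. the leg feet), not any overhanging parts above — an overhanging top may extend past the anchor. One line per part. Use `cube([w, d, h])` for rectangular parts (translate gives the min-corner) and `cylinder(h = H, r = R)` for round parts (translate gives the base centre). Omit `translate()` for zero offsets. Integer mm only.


translate([403, 333, 0]) cylinder(h = 44, r = 202);


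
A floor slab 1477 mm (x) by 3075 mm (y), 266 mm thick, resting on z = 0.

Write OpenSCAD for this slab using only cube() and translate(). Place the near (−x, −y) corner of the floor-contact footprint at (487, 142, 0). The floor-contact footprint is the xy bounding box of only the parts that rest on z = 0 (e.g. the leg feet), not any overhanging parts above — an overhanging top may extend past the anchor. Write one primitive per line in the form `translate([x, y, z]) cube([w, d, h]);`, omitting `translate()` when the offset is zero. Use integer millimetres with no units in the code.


translate([487, 142, 0]) cube([1477, 3075, 266]);


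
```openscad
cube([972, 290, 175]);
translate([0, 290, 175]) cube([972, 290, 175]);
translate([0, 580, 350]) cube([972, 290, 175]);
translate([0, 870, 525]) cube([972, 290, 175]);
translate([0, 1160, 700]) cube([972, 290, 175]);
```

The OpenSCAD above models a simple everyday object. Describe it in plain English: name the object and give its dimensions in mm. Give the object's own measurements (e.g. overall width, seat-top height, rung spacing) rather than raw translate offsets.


A straight staircase of 5 solid steps. Each step is 972 mm wide (x), 290 mm deep (y, the going) and 175 mm tall (the rise). The first step rests on the floor; each subsequent step sits one going further in +y and one rise higher in +z, directly behind and above the previous step with no overlap.


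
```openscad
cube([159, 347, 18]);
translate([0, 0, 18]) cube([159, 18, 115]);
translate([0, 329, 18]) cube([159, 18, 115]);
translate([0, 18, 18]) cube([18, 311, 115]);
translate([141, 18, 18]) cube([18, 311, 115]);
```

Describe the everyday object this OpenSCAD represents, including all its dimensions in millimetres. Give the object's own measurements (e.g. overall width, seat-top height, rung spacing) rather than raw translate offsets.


An open-topped rectangular box: outside dimensions 159×347×133 mm, with a uniform wall and base thickness of 18 mm. The base is a full 159×347 slab on the floor; four walls sit on top of the base. The front and back walls (the −y and +y sides) span the full width; the two side walls fit between them.


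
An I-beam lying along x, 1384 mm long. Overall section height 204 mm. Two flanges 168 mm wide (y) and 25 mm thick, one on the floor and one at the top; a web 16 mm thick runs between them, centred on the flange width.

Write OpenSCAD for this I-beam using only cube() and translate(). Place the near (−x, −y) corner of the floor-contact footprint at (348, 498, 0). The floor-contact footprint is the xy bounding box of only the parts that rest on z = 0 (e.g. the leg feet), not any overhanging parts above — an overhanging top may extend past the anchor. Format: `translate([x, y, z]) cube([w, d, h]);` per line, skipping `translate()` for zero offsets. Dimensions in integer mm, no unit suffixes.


translate([348, 498, 0]) cube([1384, 168, 25]);
translate([348, 574, 25]) cube([1384, 16, 154]);
translate([348, 498, 179]) cube([1384, 168, 25]);


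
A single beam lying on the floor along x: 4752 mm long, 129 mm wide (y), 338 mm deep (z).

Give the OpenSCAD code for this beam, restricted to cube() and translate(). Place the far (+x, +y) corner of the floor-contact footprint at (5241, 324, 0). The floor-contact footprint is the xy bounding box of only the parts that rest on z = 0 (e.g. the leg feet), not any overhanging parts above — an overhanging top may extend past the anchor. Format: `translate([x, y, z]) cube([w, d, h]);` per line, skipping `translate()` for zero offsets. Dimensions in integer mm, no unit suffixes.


translate([489, 195, 0]) cube([4752, 129, 338]);


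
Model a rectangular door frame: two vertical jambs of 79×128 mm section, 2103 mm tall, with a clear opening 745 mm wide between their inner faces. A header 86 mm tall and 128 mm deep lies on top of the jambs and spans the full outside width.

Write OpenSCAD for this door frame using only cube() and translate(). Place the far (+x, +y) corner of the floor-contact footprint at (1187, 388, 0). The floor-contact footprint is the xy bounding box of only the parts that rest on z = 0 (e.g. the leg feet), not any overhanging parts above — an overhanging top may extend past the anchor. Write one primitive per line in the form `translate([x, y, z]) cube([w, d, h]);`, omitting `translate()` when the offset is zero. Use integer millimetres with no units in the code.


translate([284, 260, 0]) cube([79, 128, 2103]);
translate([1108, 260, 0]) cube([79, 128, 2103]);
translate([284, 260, 2103]) cube([903, 128, 86]);


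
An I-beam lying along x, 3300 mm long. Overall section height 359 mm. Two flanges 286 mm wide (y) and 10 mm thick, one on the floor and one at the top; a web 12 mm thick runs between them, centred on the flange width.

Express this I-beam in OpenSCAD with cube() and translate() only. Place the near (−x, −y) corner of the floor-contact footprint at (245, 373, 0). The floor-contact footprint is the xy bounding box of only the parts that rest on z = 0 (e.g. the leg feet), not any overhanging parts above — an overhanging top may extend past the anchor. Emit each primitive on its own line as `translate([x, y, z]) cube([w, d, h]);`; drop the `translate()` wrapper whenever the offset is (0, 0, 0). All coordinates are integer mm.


translate([245, 373, 0]) cube([3300, 286, 10]);
translate([245, 510, 10]) cube([3300, 12, 339]);
translate([245, 373, 349]) cube([3300, 286, 10]);


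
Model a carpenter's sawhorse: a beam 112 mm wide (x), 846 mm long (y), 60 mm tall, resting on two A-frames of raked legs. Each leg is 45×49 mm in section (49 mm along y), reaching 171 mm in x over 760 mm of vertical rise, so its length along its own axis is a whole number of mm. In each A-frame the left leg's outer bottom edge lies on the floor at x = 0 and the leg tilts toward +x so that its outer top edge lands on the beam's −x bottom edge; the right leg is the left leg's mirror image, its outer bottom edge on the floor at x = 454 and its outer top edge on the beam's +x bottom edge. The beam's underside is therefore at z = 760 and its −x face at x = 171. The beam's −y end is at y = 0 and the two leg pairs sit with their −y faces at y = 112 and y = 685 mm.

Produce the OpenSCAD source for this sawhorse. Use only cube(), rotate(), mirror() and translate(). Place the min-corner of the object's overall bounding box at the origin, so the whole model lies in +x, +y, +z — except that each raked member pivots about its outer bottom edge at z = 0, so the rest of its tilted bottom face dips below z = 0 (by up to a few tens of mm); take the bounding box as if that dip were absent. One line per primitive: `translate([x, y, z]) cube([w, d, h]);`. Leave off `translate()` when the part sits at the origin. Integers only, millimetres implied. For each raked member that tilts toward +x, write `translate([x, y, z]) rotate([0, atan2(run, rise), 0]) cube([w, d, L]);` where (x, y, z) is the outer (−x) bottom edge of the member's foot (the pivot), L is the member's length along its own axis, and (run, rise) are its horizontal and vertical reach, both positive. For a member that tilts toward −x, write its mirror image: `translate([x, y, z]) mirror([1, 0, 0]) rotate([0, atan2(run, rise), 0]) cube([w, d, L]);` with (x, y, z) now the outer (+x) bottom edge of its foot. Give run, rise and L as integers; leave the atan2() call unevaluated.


translate([171, 0, 760]) cube([112, 846, 60]);
translate([0, 112, 0]) rotate([0, atan2(171, 760), 0]) cube([45, 49, 779]);
translate([454, 112, 0]) mirror([1, 0, 0]) rotate([0, atan2(171, 760), 0]) cube([45, 49, 779]);
translate([0, 685, 0]) rotate([0, atan2(171, 760), 0]) cube([45, 49, 779]);
translate([454, 685, 0]) mirror([1, 0, 0]) rotate([0, atan2(171, 760), 0]) cube([45, 49, 779]);


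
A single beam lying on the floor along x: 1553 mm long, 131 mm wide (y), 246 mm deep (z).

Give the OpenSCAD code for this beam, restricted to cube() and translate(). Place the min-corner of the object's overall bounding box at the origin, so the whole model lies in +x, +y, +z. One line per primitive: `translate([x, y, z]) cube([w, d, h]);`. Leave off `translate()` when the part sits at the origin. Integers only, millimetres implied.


cube([1553, 131, 246]);


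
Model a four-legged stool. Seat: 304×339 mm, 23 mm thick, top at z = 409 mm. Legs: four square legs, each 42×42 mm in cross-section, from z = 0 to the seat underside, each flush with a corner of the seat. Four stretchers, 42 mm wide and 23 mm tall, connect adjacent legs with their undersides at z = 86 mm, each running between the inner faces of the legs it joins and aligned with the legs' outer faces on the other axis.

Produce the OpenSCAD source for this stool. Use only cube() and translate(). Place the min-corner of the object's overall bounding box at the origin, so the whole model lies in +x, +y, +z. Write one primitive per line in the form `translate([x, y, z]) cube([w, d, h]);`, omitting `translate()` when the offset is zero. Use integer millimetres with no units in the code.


// leg_h = 409 - 23 = 386
// stretcher span = 304 - 2*42 = 220
translate([0, 0, 386]) cube([304, 339, 23]);
cube([42, 42, 386]);
translate([262, 0, 0]) cube([42, 42, 386]);
translate([0, 297, 0]) cube([42, 42, 386]);
translate([262, 297, 0]) cube([42, 42, 386]);
translate([42, 0, 86]) cube([220, 42, 23]);
translate([42, 297, 86]) cube([220, 42, 23]);
translate([0, 42, 86]) cube([42, 255, 23]);
translate([262, 42, 86]) cube([42, 255, 23]);


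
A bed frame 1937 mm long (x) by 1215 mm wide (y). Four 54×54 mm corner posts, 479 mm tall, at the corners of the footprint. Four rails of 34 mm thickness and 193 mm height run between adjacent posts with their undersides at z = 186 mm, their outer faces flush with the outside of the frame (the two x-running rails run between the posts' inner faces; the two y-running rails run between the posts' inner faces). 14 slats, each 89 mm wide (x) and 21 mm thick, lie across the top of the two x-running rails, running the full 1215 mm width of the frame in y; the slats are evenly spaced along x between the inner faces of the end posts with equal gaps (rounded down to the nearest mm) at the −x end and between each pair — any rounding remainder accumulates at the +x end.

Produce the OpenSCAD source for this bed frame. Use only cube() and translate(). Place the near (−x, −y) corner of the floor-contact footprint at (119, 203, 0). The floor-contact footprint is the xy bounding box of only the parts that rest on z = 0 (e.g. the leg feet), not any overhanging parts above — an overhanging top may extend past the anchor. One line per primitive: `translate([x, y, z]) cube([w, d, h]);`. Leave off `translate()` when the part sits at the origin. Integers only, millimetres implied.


translate([119, 203, 0]) cube([54, 54, 479]);
translate([119, 1364, 0]) cube([54, 54, 479]);
translate([2002, 203, 0]) cube([54, 54, 479]);
translate([2002, 1364, 0]) cube([54, 54, 479]);
translate([173, 203, 186]) cube([1829, 34, 193]);
translate([173, 1384, 186]) cube([1829, 34, 193]);
translate([119, 257, 186]) cube([34, 1107, 193]);
translate([2022, 257, 186]) cube([34, 1107, 193]);
translate([211, 203, 379]) cube([89, 1215, 21]);
translate([338, 203, 379]) cube([89, 1215, 21]);
translate([465, 203, 379]) cube([89, 1215, 21]);
translate([592, 203, 379]) cube([89, 1215, 21]);
translate([719, 203, 379]) cube([89, 1215, 21]);
translate([846, 203, 379]) cube([89, 1215, 21]);
translate([973, 203, 379]) cube([89, 1215, 21]);
translate([1100, 203, 379]) cube([89, 1215, 21]);
translate([1227, 203, 379]) cube([89, 1215, 21]);
translate([1354, 203, 379]) cube([89, 1215, 21]);
translate([1481, 203, 379]) cube([89, 1215, 21]);
translate([1608, 203, 379]) cube([89, 1215, 21]);
translate([1735, 203, 379]) cube([89, 1215, 21]);
translate([1862, 203, 379]) cube([89, 1215, 21]);


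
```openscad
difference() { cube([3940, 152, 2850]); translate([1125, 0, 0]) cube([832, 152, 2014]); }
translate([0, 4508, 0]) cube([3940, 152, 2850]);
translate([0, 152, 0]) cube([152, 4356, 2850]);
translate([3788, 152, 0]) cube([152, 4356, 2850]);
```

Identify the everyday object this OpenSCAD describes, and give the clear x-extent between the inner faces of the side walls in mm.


A single room. The interior width is 3636 mm.

Four walls enclosing a rectangle with a door in the front wall — a room. Outside width 3940 minus two 152 mm walls gives 3636 mm.


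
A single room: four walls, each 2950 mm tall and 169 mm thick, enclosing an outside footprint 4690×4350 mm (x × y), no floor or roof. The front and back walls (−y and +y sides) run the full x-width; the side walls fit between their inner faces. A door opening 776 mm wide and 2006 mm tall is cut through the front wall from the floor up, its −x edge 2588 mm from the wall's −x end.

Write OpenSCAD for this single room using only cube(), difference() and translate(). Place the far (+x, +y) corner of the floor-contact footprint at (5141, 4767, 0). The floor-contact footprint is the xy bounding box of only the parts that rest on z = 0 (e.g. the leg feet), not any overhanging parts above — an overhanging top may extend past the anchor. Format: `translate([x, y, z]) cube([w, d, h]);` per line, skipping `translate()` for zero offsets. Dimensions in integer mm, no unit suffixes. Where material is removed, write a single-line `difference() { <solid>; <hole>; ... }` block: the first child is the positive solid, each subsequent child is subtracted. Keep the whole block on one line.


difference() { translate([451, 417, 0]) cube([4690, 169, 2950]); translate([3039, 417, 0]) cube([776, 169, 2006]); }
translate([451, 4598, 0]) cube([4690, 169, 2950]);
translate([451, 586, 0]) cube([169, 4012, 2950]);
translate([4972, 586, 0]) cube([169, 4012, 2950]);


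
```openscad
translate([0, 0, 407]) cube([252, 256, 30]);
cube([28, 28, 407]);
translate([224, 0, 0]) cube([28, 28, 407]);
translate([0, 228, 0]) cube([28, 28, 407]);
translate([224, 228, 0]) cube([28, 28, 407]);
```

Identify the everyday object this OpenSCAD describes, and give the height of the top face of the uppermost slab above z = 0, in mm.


A stool. The seat height is 437 mm.

A 252×256×30 slab at z = 407 on four corner posts — a stool. The seat top is 407 + 30 = 437 mm.


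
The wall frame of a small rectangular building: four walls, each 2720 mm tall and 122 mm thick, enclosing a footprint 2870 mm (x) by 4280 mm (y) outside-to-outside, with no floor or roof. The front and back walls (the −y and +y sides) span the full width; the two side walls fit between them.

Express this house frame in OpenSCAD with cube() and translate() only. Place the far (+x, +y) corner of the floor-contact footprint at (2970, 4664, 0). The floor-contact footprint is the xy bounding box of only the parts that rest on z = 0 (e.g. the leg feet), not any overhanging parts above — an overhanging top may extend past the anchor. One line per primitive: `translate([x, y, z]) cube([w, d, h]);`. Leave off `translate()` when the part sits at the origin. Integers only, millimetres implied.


translate([100, 384, 0]) cube([2870, 122, 2720]);
translate([100, 4542, 0]) cube([2870, 122, 2720]);
translate([100, 506, 0]) cube([122, 4036, 2720]);
translate([2848, 506, 0]) cube([122, 4036, 2720]);


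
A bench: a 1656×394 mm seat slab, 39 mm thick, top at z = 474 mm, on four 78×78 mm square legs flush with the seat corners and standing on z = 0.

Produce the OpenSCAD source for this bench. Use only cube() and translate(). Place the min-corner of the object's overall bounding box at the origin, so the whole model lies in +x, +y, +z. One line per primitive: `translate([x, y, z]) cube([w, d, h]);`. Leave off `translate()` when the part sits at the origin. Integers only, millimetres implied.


// leg_h = 474 − 39 = 435
translate([0, 0, 435]) cube([1656, 394, 39]);
cube([78, 78, 435]);
translate([0, 316, 0]) cube([78, 78, 435]);
translate([1578, 0, 0]) cube([78, 78, 435]);
translate([1578, 316, 0]) cube([78, 78, 435]);


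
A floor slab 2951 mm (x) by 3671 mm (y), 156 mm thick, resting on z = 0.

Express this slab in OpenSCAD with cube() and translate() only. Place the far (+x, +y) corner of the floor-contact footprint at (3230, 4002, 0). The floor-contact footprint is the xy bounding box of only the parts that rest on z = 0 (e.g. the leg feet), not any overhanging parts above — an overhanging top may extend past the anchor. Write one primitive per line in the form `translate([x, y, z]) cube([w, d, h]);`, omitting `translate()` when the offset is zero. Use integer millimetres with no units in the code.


translate([279, 331, 0]) cube([2951, 3671, 156]);


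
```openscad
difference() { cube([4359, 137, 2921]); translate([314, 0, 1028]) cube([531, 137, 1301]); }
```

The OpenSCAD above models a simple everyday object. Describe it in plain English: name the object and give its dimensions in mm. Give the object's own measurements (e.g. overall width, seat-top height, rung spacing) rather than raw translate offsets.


A wall 4359 mm long (x), 137 mm thick (y), 2921 mm tall, with a rectangular window opening cut through it. The opening is 531 mm wide and 1301 mm tall; its sill is at z = 1028 mm and its near (−x) edge is 314 mm from the wall's −x end. The opening passes through the full wall thickness.


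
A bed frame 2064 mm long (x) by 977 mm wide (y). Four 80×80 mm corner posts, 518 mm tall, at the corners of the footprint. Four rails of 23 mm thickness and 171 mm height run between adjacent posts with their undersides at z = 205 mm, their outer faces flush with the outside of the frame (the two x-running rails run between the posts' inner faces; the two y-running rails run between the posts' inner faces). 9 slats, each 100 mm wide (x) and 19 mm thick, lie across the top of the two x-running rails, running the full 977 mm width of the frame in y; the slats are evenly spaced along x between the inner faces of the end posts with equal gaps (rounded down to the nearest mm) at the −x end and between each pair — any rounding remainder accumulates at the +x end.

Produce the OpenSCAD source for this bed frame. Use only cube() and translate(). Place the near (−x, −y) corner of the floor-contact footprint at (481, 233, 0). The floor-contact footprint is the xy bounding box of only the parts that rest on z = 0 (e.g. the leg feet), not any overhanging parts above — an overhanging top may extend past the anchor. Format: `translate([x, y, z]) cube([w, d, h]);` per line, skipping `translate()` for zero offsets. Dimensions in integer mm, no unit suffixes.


translate([481, 233, 0]) cube([80, 80, 518]);
translate([481, 1130, 0]) cube([80, 80, 518]);
translate([2465, 233, 0]) cube([80, 80, 518]);
translate([2465, 1130, 0]) cube([80, 80, 518]);
translate([561, 233, 205]) cube([1904, 23, 171]);
translate([561, 1187, 205]) cube([1904, 23, 171]);
translate([481, 313, 205]) cube([23, 817, 171]);
translate([2522, 313, 205]) cube([23, 817, 171]);
translate([661, 233, 376]) cube([100, 977, 19]);
translate([861, 233, 376]) cube([100, 977, 19]);
translate([1061, 233, 376]) cube([100, 977, 19]);
translate([1261, 233, 376]) cube([100, 977, 19]);
translate([1461, 233, 376]) cube([100, 977, 19]);
translate([1661, 233, 376]) cube([100, 977, 19]);
translate([1861, 233, 376]) cube([100, 977, 19]);
translate([2061, 233, 376]) cube([100, 977, 19]);
translate([2261, 233, 376]) cube([100, 977, 19]);


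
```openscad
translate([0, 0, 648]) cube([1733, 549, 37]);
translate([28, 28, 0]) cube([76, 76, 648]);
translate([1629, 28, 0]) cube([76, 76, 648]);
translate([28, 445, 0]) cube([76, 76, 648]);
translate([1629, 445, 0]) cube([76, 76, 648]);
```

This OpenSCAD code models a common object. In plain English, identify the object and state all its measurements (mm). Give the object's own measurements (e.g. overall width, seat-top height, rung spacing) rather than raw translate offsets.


A rectangular dining table. The top is 1733×549×37 mm with its upper surface at z = 685 mm. It stands on four 76×76 mm square legs, each inset 28 mm from the nearest pair of top edges, running from the floor to the underside of the top.


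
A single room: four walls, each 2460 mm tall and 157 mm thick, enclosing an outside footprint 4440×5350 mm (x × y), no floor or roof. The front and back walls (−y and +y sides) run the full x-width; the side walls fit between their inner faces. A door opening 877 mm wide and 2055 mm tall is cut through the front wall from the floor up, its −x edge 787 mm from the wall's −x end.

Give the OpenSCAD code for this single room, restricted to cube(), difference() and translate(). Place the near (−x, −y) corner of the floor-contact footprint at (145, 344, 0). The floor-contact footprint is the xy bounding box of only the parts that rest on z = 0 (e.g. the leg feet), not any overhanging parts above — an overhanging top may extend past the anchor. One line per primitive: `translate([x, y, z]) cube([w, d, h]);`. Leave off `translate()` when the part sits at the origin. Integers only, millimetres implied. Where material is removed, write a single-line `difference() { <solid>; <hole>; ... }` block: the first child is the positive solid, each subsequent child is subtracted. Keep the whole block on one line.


difference() { translate([145, 344, 0]) cube([4440, 157, 2460]); translate([932, 344, 0]) cube([877, 157, 2055]); }
translate([145, 5537, 0]) cube([4440, 157, 2460]);
translate([145, 501, 0]) cube([157, 5036, 2460]);
translate([4428, 501, 0]) cube([157, 5036, 2460]);


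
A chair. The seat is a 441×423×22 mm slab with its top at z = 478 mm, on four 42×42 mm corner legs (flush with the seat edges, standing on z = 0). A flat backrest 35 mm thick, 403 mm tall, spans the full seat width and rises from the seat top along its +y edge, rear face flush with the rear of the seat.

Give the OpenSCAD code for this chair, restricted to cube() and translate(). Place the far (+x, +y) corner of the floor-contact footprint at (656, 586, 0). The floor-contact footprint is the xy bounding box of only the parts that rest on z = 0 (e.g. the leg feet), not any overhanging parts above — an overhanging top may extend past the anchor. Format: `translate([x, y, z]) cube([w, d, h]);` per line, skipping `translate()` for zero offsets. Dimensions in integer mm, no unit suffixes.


// leg_h = 478 - 22 = 456
translate([215, 163, 456]) cube([441, 423, 22]);
translate([215, 163, 0]) cube([42, 42, 456]);
translate([614, 163, 0]) cube([42, 42, 456]);
translate([215, 544, 0]) cube([42, 42, 456]);
translate([614, 544, 0]) cube([42, 42, 456]);
translate([215, 551, 478]) cube([441, 35, 403]);
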